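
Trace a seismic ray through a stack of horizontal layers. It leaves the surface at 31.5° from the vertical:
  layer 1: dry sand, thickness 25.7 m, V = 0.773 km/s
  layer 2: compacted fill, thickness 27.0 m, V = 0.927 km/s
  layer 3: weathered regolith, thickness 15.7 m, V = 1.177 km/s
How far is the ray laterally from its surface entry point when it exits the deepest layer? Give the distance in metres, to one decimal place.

p = sin θ₁/V₁ = sin 31.5°/0.773 = 6.7594e-01 s/km is conserved through the stack.
Layer 1: θ = 31.50°; offset = 25.7·tan 31.50° = 15.749 m.
Layer 2: sin θ = p·0.927 = 0.6266 → θ = 38.80°; offset = 27.0·tan 38.80° = 21.708 m.
Layer 3: sin θ = p·1.177 = 0.7956 → θ = 52.71°; offset = 15.7·tan 52.71° = 20.616 m.
Summing the layer offsets gives 58.073 m.

58.1 m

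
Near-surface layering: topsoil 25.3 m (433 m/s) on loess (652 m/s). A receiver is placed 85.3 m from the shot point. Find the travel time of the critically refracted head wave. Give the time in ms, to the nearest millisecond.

θ_c = arcsin(V₁/V₂) = arcsin(433/652) = 41.61°, cos θ_c = 0.7476.
Intercept time tᵢ = 2h cos θ_c / V₁ = 2·25.3·0.7476/433 = 0.08737 s.
t = x/V₂ + tᵢ = 85.3/652 + 0.08737 = 0.21820 s.

218 ms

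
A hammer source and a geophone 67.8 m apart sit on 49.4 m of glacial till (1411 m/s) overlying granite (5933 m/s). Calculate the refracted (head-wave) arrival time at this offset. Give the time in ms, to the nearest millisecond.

θ_c = arcsin(V₁/V₂) = arcsin(1411/5933) = 13.76°, cos θ_c = 0.9713.
Intercept time tᵢ = 2h cos θ_c / V₁ = 2·49.4·0.9713/1411 = 0.06801 s.
t = x/V₂ + tᵢ = 67.8/5933 + 0.06801 = 0.07944 s.

79 ms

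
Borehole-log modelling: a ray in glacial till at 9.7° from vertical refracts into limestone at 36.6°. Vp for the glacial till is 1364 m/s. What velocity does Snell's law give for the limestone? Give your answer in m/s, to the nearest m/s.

4827 m/s

Snell's law: sin 9.7°/V₁ = sin 36.6°/V₂.
V₂ = V₁·sin 36.6°/sin 9.7° = 1364 × 3.5386 = 4826.72 m/s.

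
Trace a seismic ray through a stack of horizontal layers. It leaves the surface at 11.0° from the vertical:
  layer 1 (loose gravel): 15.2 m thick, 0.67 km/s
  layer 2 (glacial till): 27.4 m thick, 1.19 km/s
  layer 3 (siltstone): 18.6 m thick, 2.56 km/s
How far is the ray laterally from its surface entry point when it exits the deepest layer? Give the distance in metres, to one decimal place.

32.6 m

p = sin θ₁/V₁ = sin 11.0°/0.67 = 2.8479e-01 s/km is conserved through the stack.
Layer 1: θ = 11.00°; offset = 15.2·tan 11.00° = 2.955 m.
Layer 2: sin θ = p·1.19 = 0.3389 → θ = 19.81°; offset = 27.4·tan 19.81° = 9.870 m.
Layer 3: sin θ = p·2.56 = 0.7291 → θ = 46.81°; offset = 18.6·tan 46.81° = 19.812 m.
Summing the layer offsets gives 32.637 m.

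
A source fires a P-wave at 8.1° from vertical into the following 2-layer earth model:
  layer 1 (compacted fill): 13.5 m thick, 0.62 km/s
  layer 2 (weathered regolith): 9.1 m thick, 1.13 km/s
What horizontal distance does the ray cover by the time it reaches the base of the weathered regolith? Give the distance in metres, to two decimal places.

Ray parameter p = sin 8.1° / 0.62 km/s = 2.2726e-01 s/km.
Layer 1: θ = 8.10°; offset = 13.5·tan 8.10° = 1.9213 m.
Layer 2: sin θ = p·1.13 = 0.2568 → θ = 14.88°; offset = 9.1·tan 14.88° = 2.4180 m.
Total horizontal offset = 4.3393 m.

4.34 m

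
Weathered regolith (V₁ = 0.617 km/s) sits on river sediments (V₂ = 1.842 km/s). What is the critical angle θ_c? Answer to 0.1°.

19.6°

Critical incidence: sin θ_c = V₁/V₂ = 0.617/1.842 = 0.3350.
θ_c = arcsin 0.3350 = 19.57°.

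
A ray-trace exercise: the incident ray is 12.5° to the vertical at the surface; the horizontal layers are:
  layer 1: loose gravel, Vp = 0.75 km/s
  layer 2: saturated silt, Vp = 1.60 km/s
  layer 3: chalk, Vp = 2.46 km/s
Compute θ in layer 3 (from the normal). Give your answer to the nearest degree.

45°

Ray parameter p = sin 12.5° / 0.75 = 2.8859e-01 s/km.
sin θ_3 = p·V_3 = 2.8859e-01 × 2.46 = 0.7099.
θ_3 = arcsin 0.7099 = 45.23°.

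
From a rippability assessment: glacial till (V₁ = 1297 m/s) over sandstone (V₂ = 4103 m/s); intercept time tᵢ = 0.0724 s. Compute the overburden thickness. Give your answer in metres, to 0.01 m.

h = tᵢ·V₁·V₂ / (2·√(V₂²−V₁²)).
√(V₂²−V₁²) = √(4103² − 1297²) = 3892.6 m/s.
h = 0.0724 s × 1297 × 4103 / (2 × 3892.6) = 49.49 m.

49.49 m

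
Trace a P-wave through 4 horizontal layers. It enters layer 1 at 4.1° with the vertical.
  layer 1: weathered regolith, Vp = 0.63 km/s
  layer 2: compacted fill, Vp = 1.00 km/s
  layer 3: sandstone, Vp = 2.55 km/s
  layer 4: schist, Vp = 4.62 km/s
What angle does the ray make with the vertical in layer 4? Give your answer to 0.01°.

31.62°

Snell's law across each interface conserves sin θ / V, so sin θ_4 = V_4·sin θ₁/V₁.
sin θ_4 = 4.62 × sin 4.1° / 0.63 = 0.5243.
θ_4 = 31.62° from the vertical.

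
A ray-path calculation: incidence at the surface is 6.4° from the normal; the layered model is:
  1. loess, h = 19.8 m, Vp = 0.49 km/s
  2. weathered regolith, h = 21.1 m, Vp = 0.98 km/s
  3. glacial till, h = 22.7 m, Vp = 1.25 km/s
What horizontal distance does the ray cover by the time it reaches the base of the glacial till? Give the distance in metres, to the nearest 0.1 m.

Apply Snell's law at each interface; in layer i the horizontal offset is hᵢ·tan θᵢ.
Layer 1: θ = 6.40°; offset = 19.8·tan 6.40° = 2.221 m.
Layer 2: sin θ = 0.98·sin 6.4°/0.49 = 0.2229, θ = 12.88°; offset = 21.1·tan 12.88° = 4.825 m.
Layer 3: sin θ = 1.25·sin 6.4°/0.49 = 0.2844, θ = 16.52°; offset = 22.7·tan 16.52° = 6.733 m.
Summing the layer offsets gives 13.779 m.

13.8 m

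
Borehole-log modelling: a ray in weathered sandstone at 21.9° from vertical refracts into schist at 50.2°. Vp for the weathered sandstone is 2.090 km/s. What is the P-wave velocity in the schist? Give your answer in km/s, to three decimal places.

sin 21.9° = 0.3730; sin 50.2° = 0.7683.
V₂ = V₁·(sin θ₂/sin θ₁) = 2.090·(0.7683/0.3730) = 4.305 km/s.

4.305 km/s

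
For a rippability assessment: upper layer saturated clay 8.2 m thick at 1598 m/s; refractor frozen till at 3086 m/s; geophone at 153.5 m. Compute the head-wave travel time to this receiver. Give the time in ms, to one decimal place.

58.5 ms

θ_c = arcsin(V₁/V₂) = arcsin(1598/3086) = 31.19°, cos θ_c = 0.8555.
Intercept time tᵢ = 2h cos θ_c / V₁ = 2·8.2·0.8555/1598 = 0.00878 s.
t = x/V₂ + tᵢ = 153.5/3086 + 0.00878 = 0.05852 s.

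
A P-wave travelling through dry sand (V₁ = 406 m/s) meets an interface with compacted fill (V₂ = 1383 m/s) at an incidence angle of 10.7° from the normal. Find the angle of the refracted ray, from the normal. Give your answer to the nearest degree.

Snell's law: sin θ₂ = (V₂/V₁)·sin θ₁ = (1383/406)·sin 10.7° = 0.6325.
θ₂ = arcsin 0.6325 = 39.23° from the normal.

39°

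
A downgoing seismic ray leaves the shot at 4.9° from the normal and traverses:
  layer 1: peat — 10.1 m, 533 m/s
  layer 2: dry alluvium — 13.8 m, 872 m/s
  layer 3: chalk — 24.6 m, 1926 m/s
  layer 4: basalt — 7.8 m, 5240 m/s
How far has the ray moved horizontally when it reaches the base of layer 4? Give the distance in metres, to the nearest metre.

23 m

Ray parameter p = sin 4.9° / 533 m/s = 1.6026e-04 s/m.
Layer 1: θ = 4.90°; offset = 10.1·tan 4.90° = 0.866 m.
Layer 2: sin θ = p·872 = 0.1397 → θ = 8.03°; offset = 13.8·tan 8.03° = 1.948 m.
Layer 3: sin θ = p·1926 = 0.3087 → θ = 17.98°; offset = 24.6·tan 17.98° = 7.983 m.
Layer 4: sin θ = p·5240 = 0.8397 → θ = 57.11°; offset = 7.8·tan 57.11° = 12.063 m.
Total horizontal offset = 22.859 m.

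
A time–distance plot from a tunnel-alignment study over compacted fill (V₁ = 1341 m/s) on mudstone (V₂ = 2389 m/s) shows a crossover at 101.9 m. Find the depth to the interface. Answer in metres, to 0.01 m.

h = (x_cross/2)·√((V₂−V₁)/(V₂+V₁)).
(V₂−V₁)/(V₂+V₁) = (2389−1341)/(2389+1341) = 0.2810; √ = 0.5301.
h = (101.9/2)·0.5301 = 27.01 m.

27.01 m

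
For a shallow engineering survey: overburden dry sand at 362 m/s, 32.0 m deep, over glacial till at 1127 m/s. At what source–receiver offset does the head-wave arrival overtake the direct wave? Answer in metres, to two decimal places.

x_cross = 2h·√((V₂+V₁)/(V₂−V₁)).
(V₂+V₁)/(V₂−V₁) = (1127+362)/(1127−362) = 1.9464; √ = 1.3951.
x_cross = 2·32.0·1.3951 = 89.29 m.

89.29 m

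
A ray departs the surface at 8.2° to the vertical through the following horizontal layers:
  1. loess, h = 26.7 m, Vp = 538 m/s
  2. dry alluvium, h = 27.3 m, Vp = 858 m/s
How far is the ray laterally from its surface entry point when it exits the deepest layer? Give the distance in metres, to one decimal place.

Ray parameter p = sin 8.2° / 538 m/s = 2.6511e-04 s/m.
Layer 1: θ = 8.20°; offset = 26.7·tan 8.20° = 3.848 m.
Layer 2: sin θ = p·858 = 0.2275 → θ = 13.15°; offset = 27.3·tan 13.15° = 6.377 m.
Σ offsets = 10.224 m.

10.2 m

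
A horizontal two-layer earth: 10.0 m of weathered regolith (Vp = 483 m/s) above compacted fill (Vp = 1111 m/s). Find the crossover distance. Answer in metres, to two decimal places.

31.86 m

x_cross = 2h·√((V₂+V₁)/(V₂−V₁)).
(V₂+V₁)/(V₂−V₁) = (1111+483)/(1111−483) = 2.5382; √ = 1.5932.
x_cross = 2·10.0·1.5932 = 31.86 m.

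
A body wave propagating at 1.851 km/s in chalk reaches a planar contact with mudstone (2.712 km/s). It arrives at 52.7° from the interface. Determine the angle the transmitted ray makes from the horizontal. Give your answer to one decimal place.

Convert to the normal: θ₁ = 90° − 52.7° = 37.3°.
sin θ₁/V₁ = sin θ₂/V₂ ⇒ sin θ₂ = 2.712·sin 37.3°/1.851 = 2.712·0.6060/1.851 = 0.8879.
θ₂ = arcsin 0.8879 = 62.61° from the normal.
From the interface: 90° − 62.61° = 27.39°.

27.4°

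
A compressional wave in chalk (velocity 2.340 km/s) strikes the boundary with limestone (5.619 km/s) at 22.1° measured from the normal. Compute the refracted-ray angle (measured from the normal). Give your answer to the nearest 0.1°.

Snell's law: sin θ₂ = (V₂/V₁)·sin θ₁ = (5.619/2.340)·sin 22.1° = 0.9034.
θ₂ = sin⁻¹(0.9034) = 64.61° (from vertical).

64.6°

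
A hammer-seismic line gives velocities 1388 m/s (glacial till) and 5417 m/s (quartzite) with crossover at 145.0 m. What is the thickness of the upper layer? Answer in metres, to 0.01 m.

x_cross = 2h·√((V₂+V₁)/(V₂−V₁)) → h = x_cross / (2·√((V₂+V₁)/(V₂−V₁))).
√((V₂+V₁)/(V₂−V₁)) = √((5417+1388)/(5417−1388)) = 1.2996.
h = 145.0 / (2·1.2996) = 55.79 m.

55.79 m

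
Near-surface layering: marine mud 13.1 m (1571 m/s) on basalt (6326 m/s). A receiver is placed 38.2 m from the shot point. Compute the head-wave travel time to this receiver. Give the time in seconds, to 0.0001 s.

θ_c = arcsin(V₁/V₂) = arcsin(1571/6326) = 14.38°, cos θ_c = 0.9687.
Intercept time tᵢ = 2h cos θ_c / V₁ = 2·13.1·0.9687/1571 = 0.01615 s.
t = x/V₂ + tᵢ = 38.2/6326 + 0.01615 = 0.02219 s.

0.0222 s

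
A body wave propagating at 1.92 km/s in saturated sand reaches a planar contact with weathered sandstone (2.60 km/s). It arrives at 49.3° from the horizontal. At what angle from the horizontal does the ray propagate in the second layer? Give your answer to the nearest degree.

Convert to the normal: θ₁ = 90° − 49.3° = 40.7°.
sin θ₁/V₁ = sin θ₂/V₂ ⇒ sin θ₂ = 2.60·sin 40.7°/1.92 = 2.60·0.6521/1.92 = 0.8830.
θ₂ = sin⁻¹(0.8830) = 62.01° (from vertical).
From the interface: 90° − 62.01° = 27.99°.

28°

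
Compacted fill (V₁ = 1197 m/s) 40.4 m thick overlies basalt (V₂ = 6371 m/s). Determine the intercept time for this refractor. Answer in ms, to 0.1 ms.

66.3 ms

θ_c = arcsin(V₁/V₂) = arcsin(1197/6371) = 10.83°; cos θ_c = 0.9822.
tᵢ = 2h·cos θ_c / V₁ = 2·40.4·0.9822 / 1197 = 0.06630 s.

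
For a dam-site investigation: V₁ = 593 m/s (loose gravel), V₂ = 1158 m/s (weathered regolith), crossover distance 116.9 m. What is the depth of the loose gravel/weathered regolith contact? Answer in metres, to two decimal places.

x_cross = 2h·√((V₂+V₁)/(V₂−V₁)) → h = x_cross / (2·√((V₂+V₁)/(V₂−V₁))).
√((V₂+V₁)/(V₂−V₁)) = √((1158+593)/(1158−593)) = 1.7604.
h = 116.9 / (2·1.7604) = 33.20 m.

33.20 m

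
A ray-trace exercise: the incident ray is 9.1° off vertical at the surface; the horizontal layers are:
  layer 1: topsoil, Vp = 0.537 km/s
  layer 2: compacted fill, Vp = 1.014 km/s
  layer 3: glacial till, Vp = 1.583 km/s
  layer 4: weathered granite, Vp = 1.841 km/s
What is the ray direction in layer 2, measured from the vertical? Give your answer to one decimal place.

Ray parameter p = sin 9.1° / 0.537 = 2.9452e-01 s/km.
sin θ_2 = p·V_2 = 2.9452e-01 × 1.014 = 0.2986.
θ_2 = arcsin 0.2986 = 17.38°.

17.4°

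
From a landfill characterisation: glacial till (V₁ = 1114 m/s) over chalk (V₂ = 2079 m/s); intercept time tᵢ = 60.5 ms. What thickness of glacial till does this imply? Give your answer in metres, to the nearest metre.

40 m

h = tᵢ·V₁·V₂ / (2·√(V₂²−V₁²)).
√(V₂²−V₁²) = √(2079² − 1114²) = 1755.3 m/s.
h = 0.0605 s × 1114 × 2079 / (2 × 1755.3) = 39.91 m.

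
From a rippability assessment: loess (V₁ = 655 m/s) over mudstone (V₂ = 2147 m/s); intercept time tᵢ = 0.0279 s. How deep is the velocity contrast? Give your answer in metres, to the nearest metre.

h = tᵢ·V₁·V₂ / (2·√(V₂²−V₁²)).
√(V₂²−V₁²) = √(2147² − 655²) = 2044.6 m/s.
h = 0.0279 s × 655 × 2147 / (2 × 2044.6) = 9.59 m.

10 m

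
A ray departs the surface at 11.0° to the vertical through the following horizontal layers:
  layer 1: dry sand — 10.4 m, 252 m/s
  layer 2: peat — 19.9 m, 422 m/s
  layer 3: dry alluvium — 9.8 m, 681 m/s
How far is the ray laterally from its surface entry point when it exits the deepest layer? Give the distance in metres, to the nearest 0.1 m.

14.6 m

p = sin θ₁/V₁ = sin 11.0°/252 = 7.5718e-04 s/m is conserved through the stack.
Layer 1: θ = 11.00°; offset = 10.4·tan 11.00° = 2.022 m.
Layer 2: sin θ = p·422 = 0.3195 → θ = 18.63°; offset = 19.9·tan 18.63° = 6.710 m.
Layer 3: sin θ = p·681 = 0.5156 → θ = 31.04°; offset = 9.8·tan 31.04° = 5.898 m.
Total horizontal offset = 14.630 m.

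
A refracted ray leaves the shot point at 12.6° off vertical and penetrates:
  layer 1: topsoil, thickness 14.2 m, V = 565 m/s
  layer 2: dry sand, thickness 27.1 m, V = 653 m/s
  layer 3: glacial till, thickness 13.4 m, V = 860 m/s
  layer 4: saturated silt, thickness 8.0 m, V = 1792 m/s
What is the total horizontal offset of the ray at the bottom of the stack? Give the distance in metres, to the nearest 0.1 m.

Apply Snell's law at each interface; in layer i the horizontal offset is hᵢ·tan θᵢ.
Layer 1: θ = 12.60°; offset = 14.2·tan 12.60° = 3.174 m.
Layer 2: sin θ = 653·sin 12.6°/565 = 0.2521, θ = 14.60°; offset = 27.1·tan 14.60° = 7.061 m.
Layer 3: sin θ = 860·sin 12.6°/565 = 0.3320, θ = 19.39°; offset = 13.4·tan 19.39° = 4.717 m.
Layer 4: sin θ = 1792·sin 12.6°/565 = 0.6919, θ = 43.78°; offset = 8.0·tan 43.78° = 7.666 m.
Total horizontal offset = 22.618 m.

22.6 m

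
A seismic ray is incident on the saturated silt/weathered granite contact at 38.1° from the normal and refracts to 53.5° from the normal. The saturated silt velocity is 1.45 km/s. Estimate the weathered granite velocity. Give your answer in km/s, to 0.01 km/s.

sin 38.1° = 0.6170; sin 53.5° = 0.8039.
V₂ = V₁·(sin θ₂/sin θ₁) = 1.45·(0.8039/0.6170) = 1.89 km/s.

1.89 km/s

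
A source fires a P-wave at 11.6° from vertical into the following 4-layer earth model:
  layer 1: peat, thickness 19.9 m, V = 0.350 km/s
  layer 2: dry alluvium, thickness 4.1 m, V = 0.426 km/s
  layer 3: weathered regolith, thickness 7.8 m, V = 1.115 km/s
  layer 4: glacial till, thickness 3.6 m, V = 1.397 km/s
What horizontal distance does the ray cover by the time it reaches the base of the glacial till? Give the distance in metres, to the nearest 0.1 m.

16.5 m

Ray parameter p = sin 11.6° / 0.350 km/s = 5.7451e-01 s/km.
Layer 1: θ = 11.60°; offset = 19.9·tan 11.60° = 4.085 m.
Layer 2: sin θ = p·0.426 = 0.2447 → θ = 14.17°; offset = 4.1·tan 14.17° = 1.035 m.
Layer 3: sin θ = p·1.115 = 0.6406 → θ = 39.83°; offset = 7.8·tan 39.83° = 6.507 m.
Layer 4: sin θ = p·1.397 = 0.8026 → θ = 53.38°; offset = 3.6·tan 53.38° = 4.844 m.
Summing the layer offsets gives 16.470 m.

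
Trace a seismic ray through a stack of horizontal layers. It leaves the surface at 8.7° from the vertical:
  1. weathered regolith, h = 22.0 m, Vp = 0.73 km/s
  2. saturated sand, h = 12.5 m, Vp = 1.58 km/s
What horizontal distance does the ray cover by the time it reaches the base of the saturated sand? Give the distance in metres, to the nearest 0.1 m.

7.7 m

Ray parameter p = sin 8.7° / 0.73 km/s = 2.0721e-01 s/km.
Layer 1: θ = 8.70°; offset = 22.0·tan 8.70° = 3.366 m.
Layer 2: sin θ = p·1.58 = 0.3274 → θ = 19.11°; offset = 12.5·tan 19.11° = 4.331 m.
Total horizontal offset = 7.697 m.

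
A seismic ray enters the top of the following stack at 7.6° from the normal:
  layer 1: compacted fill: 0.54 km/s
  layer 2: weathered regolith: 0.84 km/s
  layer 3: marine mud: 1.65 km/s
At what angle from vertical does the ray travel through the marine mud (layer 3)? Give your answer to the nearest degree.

Ray parameter p = sin 7.6° / 0.54 = 2.4492e-01 s/km.
sin θ_3 = p·V_3 = 2.4492e-01 × 1.65 = 0.4041.
θ_3 = arcsin 0.4041 = 23.84°.

24°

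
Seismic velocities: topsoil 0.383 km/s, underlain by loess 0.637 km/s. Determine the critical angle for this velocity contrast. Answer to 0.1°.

Critical incidence: sin θ_c = V₁/V₂ = 0.383/0.637 = 0.6013.
θ_c = arcsin 0.6013 = 36.96°.

37.0°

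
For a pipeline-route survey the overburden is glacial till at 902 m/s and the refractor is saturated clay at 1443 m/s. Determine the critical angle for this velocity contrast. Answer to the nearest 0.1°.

38.7°

Critical incidence: sin θ_c = V₁/V₂ = 902/1443 = 0.6251.
θ_c = arcsin 0.6251 = 38.69°.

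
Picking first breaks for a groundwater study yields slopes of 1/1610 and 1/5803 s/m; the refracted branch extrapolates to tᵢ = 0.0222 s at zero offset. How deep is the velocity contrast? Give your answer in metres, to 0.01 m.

h = tᵢ·V₁·V₂ / (2·√(V₂²−V₁²)).
√(V₂²−V₁²) = √(5803² − 1610²) = 5575.2 m/s.
h = 0.0222 s × 1610 × 5803 / (2 × 5575.2) = 18.60 m.

18.60 m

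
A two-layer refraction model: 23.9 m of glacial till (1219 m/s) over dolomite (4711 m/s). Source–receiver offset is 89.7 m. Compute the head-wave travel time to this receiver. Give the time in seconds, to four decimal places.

0.0569 s

t = x/V₂ + 2h·√(V₂²−V₁²)/(V₁V₂).
√(V₂²−V₁²) = √(4711²−1219²) = 4550.6 m/s; delay term = 2·23.9·4550.6/(1219·4711) = 0.03788 s.
t = 89.7/4711 + 0.03788 = 0.05692 s.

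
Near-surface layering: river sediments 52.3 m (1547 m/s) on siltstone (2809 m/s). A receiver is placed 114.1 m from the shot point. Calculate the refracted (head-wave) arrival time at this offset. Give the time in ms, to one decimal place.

97.1 ms

t = x/V₂ + 2h·√(V₂²−V₁²)/(V₁V₂).
√(V₂²−V₁²) = √(2809²−1547²) = 2344.6 m/s; delay term = 2·52.3·2344.6/(1547·2809) = 0.05644 s.
t = 114.1/2809 + 0.05644 = 0.09706 s.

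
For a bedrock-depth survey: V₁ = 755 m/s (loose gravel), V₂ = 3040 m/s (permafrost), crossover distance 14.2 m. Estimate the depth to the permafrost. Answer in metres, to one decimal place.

h = (x_cross/2)·√((V₂−V₁)/(V₂+V₁)).
(V₂−V₁)/(V₂+V₁) = (3040−755)/(3040+755) = 0.6021; √ = 0.7760.
h = (14.2/2)·0.7760 = 5.51 m.

5.5 m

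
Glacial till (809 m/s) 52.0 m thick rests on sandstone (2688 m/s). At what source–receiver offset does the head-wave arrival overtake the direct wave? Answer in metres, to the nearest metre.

x_cross = 2h·√((V₂+V₁)/(V₂−V₁)).
(V₂+V₁)/(V₂−V₁) = (2688+809)/(2688−809) = 1.8611; √ = 1.3642.
x_cross = 2·52.0·1.3642 = 141.88 m.

142 m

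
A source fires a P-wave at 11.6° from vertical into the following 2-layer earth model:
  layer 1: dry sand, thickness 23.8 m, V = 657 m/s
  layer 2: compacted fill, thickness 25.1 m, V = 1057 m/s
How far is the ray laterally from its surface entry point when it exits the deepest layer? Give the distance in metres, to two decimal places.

p = sin θ₁/V₁ = sin 11.6°/657 = 3.0605e-04 s/m is conserved through the stack.
Layer 1: θ = 11.60°; offset = 23.8·tan 11.60° = 4.8854 m.
Layer 2: sin θ = p·1057 = 0.3235 → θ = 18.87°; offset = 25.1·tan 18.87° = 8.5813 m.
Summing the layer offsets gives 13.4667 m.

13.47 m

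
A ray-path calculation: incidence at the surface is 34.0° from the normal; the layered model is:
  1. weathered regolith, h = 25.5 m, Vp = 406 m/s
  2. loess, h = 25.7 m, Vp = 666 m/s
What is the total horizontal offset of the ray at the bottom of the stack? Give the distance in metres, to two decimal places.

76.40 m

Apply Snell's law at each interface; in layer i the horizontal offset is hᵢ·tan θᵢ.
Layer 1: θ = 34.00°; offset = 25.5·tan 34.00° = 17.2000 m.
Layer 2: sin θ = 666·sin 34.0°/406 = 0.9173, θ = 66.53°; offset = 25.7·tan 66.53° = 59.2021 m.
Σ offsets = 76.4020 m.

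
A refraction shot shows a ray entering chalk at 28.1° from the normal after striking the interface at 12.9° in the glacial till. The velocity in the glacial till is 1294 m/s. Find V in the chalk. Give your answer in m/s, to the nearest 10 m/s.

2730 m/s

sin 12.9° = 0.2233; sin 28.1° = 0.4710.
V₂ = V₁·(sin θ₂/sin θ₁) = 1294·(0.4710/0.2233) = 2730.07 m/s.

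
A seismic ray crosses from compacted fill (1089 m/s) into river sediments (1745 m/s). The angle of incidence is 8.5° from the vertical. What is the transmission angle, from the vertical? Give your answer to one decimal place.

13.7°

Snell's law: sin θ₂ = (V₂/V₁)·sin θ₁ = (1745/1089)·sin 8.5° = 0.2368.
θ₂ = arcsin 0.2368 = 13.70° from the normal.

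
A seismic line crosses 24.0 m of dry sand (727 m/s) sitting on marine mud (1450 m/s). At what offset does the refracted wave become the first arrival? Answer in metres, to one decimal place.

83.3 m

θ_c = arcsin(727/1450) = 30.09°, so cos θ_c = 0.8652 and tᵢ = 2h cos θ_c/V₁ = 0.0571 s.
At crossover x/V₁ = x/V₂ + tᵢ ⇒ x = tᵢ/(1/V₁ − 1/V₂) = 0.05713/(1.3755e-03 − 6.8966e-04) = 83.29 m.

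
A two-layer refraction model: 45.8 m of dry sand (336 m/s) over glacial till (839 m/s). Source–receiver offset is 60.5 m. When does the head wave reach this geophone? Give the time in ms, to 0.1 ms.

t = x/V₂ + 2h·√(V₂²−V₁²)/(V₁V₂).
√(V₂²−V₁²) = √(839²−336²) = 768.8 m/s; delay term = 2·45.8·768.8/(336·839) = 0.24980 s.
t = 60.5/839 + 0.24980 = 0.32191 s.

321.9 ms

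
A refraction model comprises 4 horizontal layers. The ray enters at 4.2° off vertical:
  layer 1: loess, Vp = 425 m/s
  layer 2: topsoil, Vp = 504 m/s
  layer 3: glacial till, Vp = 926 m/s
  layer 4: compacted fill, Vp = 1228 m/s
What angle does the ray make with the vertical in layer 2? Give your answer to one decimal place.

Snell's law across each interface conserves sin θ / V, so sin θ_2 = V_2·sin θ₁/V₁.
sin θ_2 = 504 × sin 4.2° / 425 = 0.0869.
θ_2 = arcsin 0.0869 = 4.98°.

5.0°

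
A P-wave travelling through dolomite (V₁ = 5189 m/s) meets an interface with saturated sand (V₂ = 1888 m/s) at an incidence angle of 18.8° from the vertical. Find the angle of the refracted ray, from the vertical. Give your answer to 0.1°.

6.7°

sin θ₁/V₁ = sin θ₂/V₂ ⇒ sin θ₂ = 1888·sin 18.8°/5189 = 1888·0.3223/5189 = 0.1173.
θ₂ = arcsin 0.1173 = 6.73° from the normal.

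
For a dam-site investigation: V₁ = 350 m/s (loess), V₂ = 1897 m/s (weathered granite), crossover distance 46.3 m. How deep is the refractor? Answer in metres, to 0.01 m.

19.21 m

h = (x_cross/2)·√((V₂−V₁)/(V₂+V₁)).
(V₂−V₁)/(V₂+V₁) = (1897−350)/(1897+350) = 0.6885; √ = 0.8297.
h = (46.3/2)·0.8297 = 19.21 m.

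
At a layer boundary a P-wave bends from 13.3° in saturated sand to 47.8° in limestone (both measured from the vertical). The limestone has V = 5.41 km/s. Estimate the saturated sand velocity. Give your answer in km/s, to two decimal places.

1.68 km/s

Snell's law: sin 13.3°/V₁ = sin 47.8°/V₂.
V₁ = V₂·sin 13.3°/sin 47.8° = 5.41 × 0.3105 = 1.68 km/s.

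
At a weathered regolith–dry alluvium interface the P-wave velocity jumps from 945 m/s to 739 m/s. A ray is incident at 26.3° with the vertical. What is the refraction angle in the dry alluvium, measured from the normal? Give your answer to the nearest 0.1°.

20.3°

sin θ₁/V₁ = sin θ₂/V₂ ⇒ sin θ₂ = 739·sin 26.3°/945 = 739·0.4431/945 = 0.3465.
θ₂ = sin⁻¹(0.3465) = 20.27° (from vertical).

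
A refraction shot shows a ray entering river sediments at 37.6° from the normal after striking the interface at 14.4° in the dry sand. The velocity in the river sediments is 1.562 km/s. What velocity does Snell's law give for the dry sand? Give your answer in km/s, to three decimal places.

0.637 km/s

sin 14.4° = 0.2487; sin 37.6° = 0.6101.
V₁ = V₂·(sin θ₁/sin θ₂) = 1.562·(0.2487/0.6101) = 0.637 km/s.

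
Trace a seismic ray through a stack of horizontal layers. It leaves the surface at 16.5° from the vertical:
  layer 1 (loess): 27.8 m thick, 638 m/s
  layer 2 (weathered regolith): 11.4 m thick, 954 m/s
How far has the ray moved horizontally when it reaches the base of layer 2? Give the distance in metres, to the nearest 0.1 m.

13.6 m

p = sin θ₁/V₁ = sin 16.5°/638 = 4.4517e-04 s/m is conserved through the stack.
Layer 1: θ = 16.50°; offset = 27.8·tan 16.50° = 8.235 m.
Layer 2: sin θ = p·954 = 0.4247 → θ = 25.13°; offset = 11.4·tan 25.13° = 5.348 m.
Summing the layer offsets gives 13.582 m.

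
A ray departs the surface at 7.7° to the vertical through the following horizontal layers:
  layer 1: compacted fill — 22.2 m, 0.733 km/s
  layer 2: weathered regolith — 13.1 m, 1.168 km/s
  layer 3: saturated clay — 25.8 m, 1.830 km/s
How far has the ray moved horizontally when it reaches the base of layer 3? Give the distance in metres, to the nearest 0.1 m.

p = sin θ₁/V₁ = sin 7.7°/0.733 = 1.8279e-01 s/km is conserved through the stack.
Layer 1: θ = 7.70°; offset = 22.2·tan 7.70° = 3.002 m.
Layer 2: sin θ = p·1.168 = 0.2135 → θ = 12.33°; offset = 13.1·tan 12.33° = 2.863 m.
Layer 3: sin θ = p·1.830 = 0.3345 → θ = 19.54°; offset = 25.8·tan 19.54° = 9.158 m.
Summing the layer offsets gives 15.022 m.

15.0 m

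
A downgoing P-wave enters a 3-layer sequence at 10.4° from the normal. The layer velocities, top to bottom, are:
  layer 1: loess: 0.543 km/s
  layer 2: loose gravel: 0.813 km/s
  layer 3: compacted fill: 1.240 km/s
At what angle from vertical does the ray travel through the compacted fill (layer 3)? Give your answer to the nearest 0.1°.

Ray parameter p = sin 10.4° / 0.543 = 3.3245e-01 s/km.
sin θ_3 = p·V_3 = 3.3245e-01 × 1.240 = 0.4122.
θ_3 = 24.35° from the vertical.

24.3°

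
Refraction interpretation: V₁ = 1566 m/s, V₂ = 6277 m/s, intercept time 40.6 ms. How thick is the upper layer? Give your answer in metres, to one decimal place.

32.8 m

θ_c = arcsin(1566/6277) = 14.45°; cos θ_c = 0.9684.
tᵢ = 2h cos θ_c/V₁ ⇒ h = tᵢ·V₁/(2 cos θ_c) = 0.0406·1566/(2·0.9684) = 32.83 m.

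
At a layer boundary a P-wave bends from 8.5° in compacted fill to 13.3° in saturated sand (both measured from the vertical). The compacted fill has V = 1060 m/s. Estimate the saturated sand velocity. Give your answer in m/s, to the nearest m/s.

Snell's law: sin 8.5°/V₁ = sin 13.3°/V₂.
V₂ = V₁·sin 13.3°/sin 8.5° = 1060 × 1.5564 = 1649.78 m/s.

1650 m/s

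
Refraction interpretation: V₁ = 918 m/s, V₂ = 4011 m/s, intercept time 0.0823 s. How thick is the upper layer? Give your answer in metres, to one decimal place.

h = tᵢ·V₁·V₂ / (2·√(V₂²−V₁²)).
√(V₂²−V₁²) = √(4011² − 918²) = 3904.5 m/s.
h = 0.0823 s × 918 × 4011 / (2 × 3904.5) = 38.81 m.

38.8 m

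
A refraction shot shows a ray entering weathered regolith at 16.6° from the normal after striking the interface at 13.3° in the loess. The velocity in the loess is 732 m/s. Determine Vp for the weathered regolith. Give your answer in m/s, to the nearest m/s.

sin 13.3° = 0.2300; sin 16.6° = 0.2857.
V₂ = V₁·(sin θ₂/sin θ₁) = 732·(0.2857/0.2300) = 909.04 m/s.

909 m/s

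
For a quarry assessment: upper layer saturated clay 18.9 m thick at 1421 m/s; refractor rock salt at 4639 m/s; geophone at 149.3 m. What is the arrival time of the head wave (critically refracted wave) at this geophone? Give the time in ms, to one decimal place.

57.5 ms

θ_c = arcsin(V₁/V₂) = arcsin(1421/4639) = 17.84°, cos θ_c = 0.9519.
Intercept time tᵢ = 2h cos θ_c / V₁ = 2·18.9·0.9519/1421 = 0.02532 s.
t = x/V₂ + tᵢ = 149.3/4639 + 0.02532 = 0.05751 s.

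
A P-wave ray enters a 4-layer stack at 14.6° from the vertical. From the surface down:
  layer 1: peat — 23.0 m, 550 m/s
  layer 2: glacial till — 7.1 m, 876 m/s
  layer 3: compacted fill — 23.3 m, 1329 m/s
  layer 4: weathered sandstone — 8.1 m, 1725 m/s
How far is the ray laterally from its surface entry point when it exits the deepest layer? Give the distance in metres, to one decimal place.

37.5 m

Apply Snell's law at each interface; in layer i the horizontal offset is hᵢ·tan θᵢ.
Layer 1: θ = 14.60°; offset = 23.0·tan 14.60° = 5.991 m.
Layer 2: sin θ = 876·sin 14.6°/550 = 0.4015, θ = 23.67°; offset = 7.1·tan 23.67° = 3.112 m.
Layer 3: sin θ = 1329·sin 14.6°/550 = 0.6091, θ = 37.52°; offset = 23.3·tan 37.52° = 17.894 m.
Layer 4: sin θ = 1725·sin 14.6°/550 = 0.7906, θ = 52.24°; offset = 8.1·tan 52.24° = 10.457 m.
Total horizontal offset = 37.455 m.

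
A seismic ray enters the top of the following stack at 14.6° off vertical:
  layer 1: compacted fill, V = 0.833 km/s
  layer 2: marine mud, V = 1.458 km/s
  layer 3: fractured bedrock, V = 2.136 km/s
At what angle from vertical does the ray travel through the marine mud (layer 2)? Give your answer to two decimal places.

26.18°

Snell's law across each interface conserves sin θ / V, so sin θ_2 = V_2·sin θ₁/V₁.
sin θ_2 = 1.458 × sin 14.6° / 0.833 = 0.4412.
θ_2 = arcsin 0.4412 = 26.18°.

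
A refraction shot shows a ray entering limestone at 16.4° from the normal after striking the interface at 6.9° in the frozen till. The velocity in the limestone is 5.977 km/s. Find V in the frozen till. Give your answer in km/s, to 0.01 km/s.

sin 6.9° = 0.1201; sin 16.4° = 0.2823.
V₁ = V₂·(sin θ₁/sin θ₂) = 5.977·(0.1201/0.2823) = 2.54 km/s.

2.54 km/s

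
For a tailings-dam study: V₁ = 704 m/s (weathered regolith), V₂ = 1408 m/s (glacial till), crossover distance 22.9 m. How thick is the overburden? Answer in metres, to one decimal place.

6.6 m

x_cross = 2h·√((V₂+V₁)/(V₂−V₁)) → h = x_cross / (2·√((V₂+V₁)/(V₂−V₁))).
√((V₂+V₁)/(V₂−V₁)) = √((1408+704)/(1408−704)) = 1.7321.
h = 22.9 / (2·1.7321) = 6.61 m.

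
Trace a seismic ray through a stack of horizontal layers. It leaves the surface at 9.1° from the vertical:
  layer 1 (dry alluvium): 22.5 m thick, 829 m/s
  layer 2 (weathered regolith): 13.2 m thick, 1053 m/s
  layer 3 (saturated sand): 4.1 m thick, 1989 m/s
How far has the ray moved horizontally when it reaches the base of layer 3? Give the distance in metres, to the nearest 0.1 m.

Ray parameter p = sin 9.1° / 829 m/s = 1.9078e-04 s/m.
Layer 1: θ = 9.10°; offset = 22.5·tan 9.10° = 3.604 m.
Layer 2: sin θ = p·1053 = 0.2009 → θ = 11.59°; offset = 13.2·tan 11.59° = 2.707 m.
Layer 3: sin θ = p·1989 = 0.3795 → θ = 22.30°; offset = 4.1·tan 22.30° = 1.682 m.
Summing the layer offsets gives 7.992 m.

8.0 m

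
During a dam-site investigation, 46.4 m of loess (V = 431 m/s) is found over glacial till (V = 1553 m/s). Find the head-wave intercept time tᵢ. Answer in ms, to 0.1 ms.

206.9 ms

θ_c = arcsin(V₁/V₂) = arcsin(431/1553) = 16.11°; cos θ_c = 0.9607.
tᵢ = 2h·cos θ_c / V₁ = 2·46.4·0.9607 / 431 = 0.20686 s.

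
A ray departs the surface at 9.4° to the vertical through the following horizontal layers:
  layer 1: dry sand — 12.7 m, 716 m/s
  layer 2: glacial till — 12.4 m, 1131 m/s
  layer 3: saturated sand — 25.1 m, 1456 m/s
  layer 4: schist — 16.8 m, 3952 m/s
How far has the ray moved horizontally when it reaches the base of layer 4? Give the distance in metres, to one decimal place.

49.2 m

Apply Snell's law at each interface; in layer i the horizontal offset is hᵢ·tan θᵢ.
Layer 1: θ = 9.40°; offset = 12.7·tan 9.40° = 2.102 m.
Layer 2: sin θ = 1131·sin 9.4°/716 = 0.2580, θ = 14.95°; offset = 12.4·tan 14.95° = 3.311 m.
Layer 3: sin θ = 1456·sin 9.4°/716 = 0.3321, θ = 19.40°; offset = 25.1·tan 19.40° = 8.838 m.
Layer 4: sin θ = 3952·sin 9.4°/716 = 0.9015, θ = 64.35°; offset = 16.8·tan 64.35° = 34.992 m.
Summing the layer offsets gives 49.244 m.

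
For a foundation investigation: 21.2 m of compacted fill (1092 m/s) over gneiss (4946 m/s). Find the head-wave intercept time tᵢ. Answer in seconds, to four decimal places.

0.0379 s

θ_c = arcsin(V₁/V₂) = arcsin(1092/4946) = 12.76°; cos θ_c = 0.9753.
tᵢ = 2h·cos θ_c / V₁ = 2·21.2·0.9753 / 1092 = 0.03787 s.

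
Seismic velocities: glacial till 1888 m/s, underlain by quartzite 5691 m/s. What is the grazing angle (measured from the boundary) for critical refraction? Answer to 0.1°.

At critical incidence the refracted ray runs along the interface (θ₂ = 90°), so sin θ_c = V₁/V₂.
θ_c = arcsin(1888/5691) = arcsin 0.3318 = 19.38°.
Measured from the interface: 90° − 19.38° = 70.62°.

70.6°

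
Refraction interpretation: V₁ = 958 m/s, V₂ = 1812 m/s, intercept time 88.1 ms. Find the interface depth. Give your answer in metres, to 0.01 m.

49.72 m

h = tᵢ·V₁·V₂ / (2·√(V₂²−V₁²)).
√(V₂²−V₁²) = √(1812² − 958²) = 1538.0 m/s.
h = 0.0881 s × 958 × 1812 / (2 × 1538.0) = 49.72 m.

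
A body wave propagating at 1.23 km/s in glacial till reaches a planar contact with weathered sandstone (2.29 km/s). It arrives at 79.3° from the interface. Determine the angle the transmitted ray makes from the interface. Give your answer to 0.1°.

69.8°

Convert to the normal: θ₁ = 90° − 79.3° = 10.7°.
Snell's law: sin θ₂ = (V₂/V₁)·sin θ₁ = (2.29/1.23)·sin 10.7° = 0.3457.
θ₂ = sin⁻¹(0.3457) = 20.22° (from vertical).
From the interface: 90° − 20.22° = 69.78°.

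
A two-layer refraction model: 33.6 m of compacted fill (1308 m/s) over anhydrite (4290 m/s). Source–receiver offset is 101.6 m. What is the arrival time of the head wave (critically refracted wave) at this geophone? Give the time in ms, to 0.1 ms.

72.6 ms

θ_c = arcsin(V₁/V₂) = arcsin(1308/4290) = 17.75°, cos θ_c = 0.9524.
Intercept time tᵢ = 2h cos θ_c / V₁ = 2·33.6·0.9524/1308 = 0.04893 s.
t = x/V₂ + tᵢ = 101.6/4290 + 0.04893 = 0.07261 s.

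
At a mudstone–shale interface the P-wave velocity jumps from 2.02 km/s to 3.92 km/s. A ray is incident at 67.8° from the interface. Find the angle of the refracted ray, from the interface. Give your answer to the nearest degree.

Convert to the normal: θ₁ = 90° − 67.8° = 22.2°.
Snell's law: sin θ₂ = (V₂/V₁)·sin θ₁ = (3.92/2.02)·sin 22.2° = 0.7332.
θ₂ = arcsin 0.7332 = 47.16° from the normal.
From the interface: 90° − 47.16° = 42.84°.

43°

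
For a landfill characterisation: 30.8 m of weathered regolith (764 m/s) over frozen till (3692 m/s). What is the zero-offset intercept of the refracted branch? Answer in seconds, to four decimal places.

θ_c = arcsin(V₁/V₂) = arcsin(764/3692) = 11.94°; cos θ_c = 0.9784.
tᵢ = 2h·cos θ_c / V₁ = 2·30.8·0.9784 / 764 = 0.07888 s.

0.0789 s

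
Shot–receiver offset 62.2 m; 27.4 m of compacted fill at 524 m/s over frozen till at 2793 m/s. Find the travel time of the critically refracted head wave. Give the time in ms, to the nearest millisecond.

θ_c = arcsin(V₁/V₂) = arcsin(524/2793) = 10.81°, cos θ_c = 0.9822.
Intercept time tᵢ = 2h cos θ_c / V₁ = 2·27.4·0.9822/524 = 0.10272 s.
t = x/V₂ + tᵢ = 62.2/2793 + 0.10272 = 0.12499 s.

125 ms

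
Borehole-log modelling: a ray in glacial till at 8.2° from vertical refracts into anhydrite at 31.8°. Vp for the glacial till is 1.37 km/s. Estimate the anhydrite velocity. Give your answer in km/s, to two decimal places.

5.06 km/s

Snell's law: sin 8.2°/V₁ = sin 31.8°/V₂.
V₂ = V₁·sin 31.8°/sin 8.2° = 1.37 × 3.6946 = 5.06 km/s.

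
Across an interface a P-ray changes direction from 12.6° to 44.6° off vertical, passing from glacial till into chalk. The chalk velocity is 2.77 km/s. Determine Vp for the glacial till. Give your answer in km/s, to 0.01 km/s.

0.86 km/s

sin 12.6° = 0.2181; sin 44.6° = 0.7022.
V₁ = V₂·(sin θ₁/sin θ₂) = 2.77·(0.2181/0.7022) = 0.86 km/s.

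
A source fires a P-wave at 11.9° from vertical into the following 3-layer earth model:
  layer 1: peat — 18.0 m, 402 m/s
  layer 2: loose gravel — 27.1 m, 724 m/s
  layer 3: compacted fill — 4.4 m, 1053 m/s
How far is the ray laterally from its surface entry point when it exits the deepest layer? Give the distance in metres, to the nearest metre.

17 m

Apply Snell's law at each interface; in layer i the horizontal offset is hᵢ·tan θᵢ.
Layer 1: θ = 11.90°; offset = 18.0·tan 11.90° = 3.793 m.
Layer 2: sin θ = 724·sin 11.9°/402 = 0.3714, θ = 21.80°; offset = 27.1·tan 21.80° = 10.839 m.
Layer 3: sin θ = 1053·sin 11.9°/402 = 0.5401, θ = 32.69°; offset = 4.4·tan 32.69° = 2.824 m.
Σ offsets = 17.457 m.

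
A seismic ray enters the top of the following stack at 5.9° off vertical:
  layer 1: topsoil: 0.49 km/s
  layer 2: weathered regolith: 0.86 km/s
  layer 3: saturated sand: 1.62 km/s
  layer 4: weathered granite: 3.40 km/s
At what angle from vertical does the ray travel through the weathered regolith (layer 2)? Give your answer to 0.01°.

Snell's law across each interface conserves sin θ / V, so sin θ_2 = V_2·sin θ₁/V₁.
sin θ_2 = 0.86 × sin 5.9° / 0.49 = 0.1804.
θ_2 = 10.39° from the vertical.

10.39°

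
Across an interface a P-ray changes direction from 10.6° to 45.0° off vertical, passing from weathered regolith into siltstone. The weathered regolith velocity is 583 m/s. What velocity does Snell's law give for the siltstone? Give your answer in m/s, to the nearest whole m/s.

sin 10.6° = 0.1840; sin 45.0° = 0.7071.
V₂ = V₁·(sin θ₂/sin θ₁) = 583·(0.7071/0.1840) = 2241.04 m/s.

2241 m/s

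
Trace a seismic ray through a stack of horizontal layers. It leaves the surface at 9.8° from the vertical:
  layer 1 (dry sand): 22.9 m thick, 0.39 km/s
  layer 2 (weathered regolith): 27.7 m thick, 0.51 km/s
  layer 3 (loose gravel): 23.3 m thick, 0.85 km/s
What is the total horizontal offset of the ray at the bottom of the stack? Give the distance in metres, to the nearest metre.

20 m

Apply Snell's law at each interface; in layer i the horizontal offset is hᵢ·tan θᵢ.
Layer 1: θ = 9.80°; offset = 22.9·tan 9.80° = 3.956 m.
Layer 2: sin θ = 0.51·sin 9.8°/0.39 = 0.2226, θ = 12.86°; offset = 27.7·tan 12.86° = 6.324 m.
Layer 3: sin θ = 0.85·sin 9.8°/0.39 = 0.3710, θ = 21.78°; offset = 23.3·tan 21.78° = 9.308 m.
Σ offsets = 19.587 m.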